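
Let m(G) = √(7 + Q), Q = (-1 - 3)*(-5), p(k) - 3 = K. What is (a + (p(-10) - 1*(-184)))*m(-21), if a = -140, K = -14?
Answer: 99*√3 ≈ 171.47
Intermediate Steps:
p(k) = -11 (p(k) = 3 - 14 = -11)
Q = 20 (Q = -4*(-5) = 20)
m(G) = 3*√3 (m(G) = √(7 + 20) = √27 = 3*√3)
(a + (p(-10) - 1*(-184)))*m(-21) = (-140 + (-11 - 1*(-184)))*(3*√3) = (-140 + (-11 + 184))*(3*√3) = (-140 + 173)*(3*√3) = 33*(3*√3) = 99*√3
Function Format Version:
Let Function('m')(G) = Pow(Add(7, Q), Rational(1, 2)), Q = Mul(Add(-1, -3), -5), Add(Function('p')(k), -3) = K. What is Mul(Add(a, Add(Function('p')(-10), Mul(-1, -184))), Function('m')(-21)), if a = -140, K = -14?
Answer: Mul(99, Pow(3, Rational(1, 2))) ≈ 171.47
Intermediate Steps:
Function('p')(k) = -11 (Function('p')(k) = Add(3, -14) = -11)
Q = 20 (Q = Mul(-4, -5) = 20)
Function('m')(G) = Mul(3, Pow(3, Rational(1, 2))) (Function('m')(G) = Pow(Add(7, 20), Rational(1, 2)) = Pow(27, Rational(1, 2)) = Mul(3, Pow(3, Rational(1, 2))))
Mul(Add(a, Add(Function('p')(-10), Mul(-1, -184))), Function('m')(-21)) = Mul(Add(-140, Add(-11, Mul(-1, -184))), Mul(3, Pow(3, Rational(1, 2)))) = Mul(Add(-140, Add(-11, 184)), Mul(3, Pow(3, Rational(1, 2)))) = Mul(Add(-140, 173), Mul(3, Pow(3, Rational(1, 2)))) = Mul(33, Mul(3, Pow(3, Rational(1, 2)))) = Mul(99, Pow(3, Rational(1, 2)))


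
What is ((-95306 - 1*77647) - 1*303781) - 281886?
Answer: -758620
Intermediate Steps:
((-95306 - 1*77647) - 1*303781) - 281886 = ((-95306 - 77647) - 303781) - 281886 = (-172953 - 303781) - 281886 = -476734 - 281886 = -758620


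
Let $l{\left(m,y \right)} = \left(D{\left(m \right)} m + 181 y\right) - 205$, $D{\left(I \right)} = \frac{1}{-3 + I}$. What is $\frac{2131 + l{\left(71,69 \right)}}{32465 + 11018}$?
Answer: $\frac{980291}{2956844} \approx 0.33153$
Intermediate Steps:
$l{\left(m,y \right)} = -205 + 181 y + \frac{m}{-3 + m}$ ($l{\left(m,y \right)} = \left(\frac{m}{-3 + m} + 181 y\right) - 205 = \left(181 y + \frac{m}{-3 + m}\right) - 205 = -205 + 181 y + \frac{m}{-3 + m}$)
$\frac{2131 + l{\left(71,69 \right)}}{32465 + 11018} = \frac{2131 + \frac{71 + \left(-205 + 181 \cdot 69\right) \left(-3 + 71\right)}{-3 + 71}}{32465 + 11018} = \frac{2131 + \frac{71 + \left(-205 + 12489\right) 68}{68}}{43483} = \left(2131 + \frac{71 + 12284 \cdot 68}{68}\right) \frac{1}{43483} = \left(2131 + \frac{71 + 835312}{68}\right) \frac{1}{43483} = \left(2131 + \frac{1}{68} \cdot 835383\right) \frac{1}{43483} = \left(2131 + \frac{835383}{68}\right) \frac{1}{43483} = \frac{980291}{68} \cdot \frac{1}{43483} = \frac{980291}{2956844}$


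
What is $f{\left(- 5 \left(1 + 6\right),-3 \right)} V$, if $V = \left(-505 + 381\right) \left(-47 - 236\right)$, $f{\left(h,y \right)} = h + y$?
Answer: $-1333496$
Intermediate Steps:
$V = 35092$ ($V = \left(-124\right) \left(-283\right) = 35092$)
$f{\left(- 5 \left(1 + 6\right),-3 \right)} V = \left(- 5 \left(1 + 6\right) - 3\right) 35092 = \left(\left(-5\right) 7 - 3\right) 35092 = \left(-35 - 3\right) 35092 = \left(-38\right) 35092 = -1333496$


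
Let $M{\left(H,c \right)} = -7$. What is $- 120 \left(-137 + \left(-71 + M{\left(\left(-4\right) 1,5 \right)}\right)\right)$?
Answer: $25800$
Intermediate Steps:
$- 120 \left(-137 + \left(-71 + M{\left(\left(-4\right) 1,5 \right)}\right)\right) = - 120 \left(-137 - 78\right) = \left(-120\right) \left(-215\right) = 25800$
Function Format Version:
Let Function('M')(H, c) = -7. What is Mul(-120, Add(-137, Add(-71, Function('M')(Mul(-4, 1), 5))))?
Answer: 25800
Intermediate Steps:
Mul(-120, Add(-137, Add(-71, Function('M')(Mul(-4, 1), 5)))) = Mul(-120, Add(-137, Add(-71, -7))) = Mul(-120, Add(-137, -78)) = Mul(-120, -215) = 25800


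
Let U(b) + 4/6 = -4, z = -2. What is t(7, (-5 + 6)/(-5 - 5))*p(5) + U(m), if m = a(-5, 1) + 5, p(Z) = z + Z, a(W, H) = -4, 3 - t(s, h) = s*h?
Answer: 193/30 ≈ 6.4333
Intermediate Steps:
t(s, h) = 3 - h*s (t(s, h) = 3 - s*h = 3 - h*s)
p(Z) = -2 + Z
m = 1 (m = -4 + 5 = 1)
U(b) = -14/3 (U(b) = -⅔ - 4 = -14/3)
t(7, (-5 + 6)/(-5 - 5))*p(5) + U(m) = (3 - 1*(-5 + 6)/(-5 - 5)*7)*(-2 + 5) - 14/3 = (3 - 1*1/(-10)*7)*3 - 14/3 = (3 - 1*1*(-⅒)*7)*3 - 14/3 = (3 - 1*(-⅒)*7)*3 - 14/3 = (3 + 7/10)*3 - 14/3 = (37/10)*3 - 14/3 = 111/10 - 14/3 = 193/30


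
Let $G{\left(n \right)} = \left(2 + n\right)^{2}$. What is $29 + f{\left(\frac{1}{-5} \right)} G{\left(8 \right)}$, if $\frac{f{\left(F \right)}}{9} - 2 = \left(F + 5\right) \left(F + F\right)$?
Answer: $101$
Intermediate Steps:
$f{\left(F \right)} = 18 + 18 F \left(5 + F\right)$ ($f{\left(F \right)} = 18 + 9 \left(F + 5\right) \left(F + F\right) = 18 + 9 \left(5 + F\right) 2 F = 18 + 9 \cdot 2 F \left(5 + F\right) = 18 + 18 F \left(5 + F\right)$)
$29 + f{\left(\frac{1}{-5} \right)} G{\left(8 \right)} = 29 + \left(18 + 18 \left(\frac{1}{-5}\right)^{2} + \frac{90}{-5}\right) \left(2 + 8\right)^{2} = 29 + \left(18 + 18 \left(- \frac{1}{5}\right)^{2} + 90 \left(- \frac{1}{5}\right)\right) 10^{2} = 29 + \left(18 + 18 \cdot \frac{1}{25} - 18\right) 100 = 29 + \left(18 + \frac{18}{25} - 18\right) 100 = 29 + \frac{18}{25} \cdot 100 = 29 + 72 = 101$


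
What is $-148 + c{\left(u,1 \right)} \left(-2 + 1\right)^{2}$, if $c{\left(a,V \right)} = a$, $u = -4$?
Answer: $-152$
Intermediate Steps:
$-148 + c{\left(u,1 \right)} \left(-2 + 1\right)^{2} = -148 - 4 \left(-2 + 1\right)^{2} = -148 - 4 \left(-1\right)^{2} = -148 - 4 = -152$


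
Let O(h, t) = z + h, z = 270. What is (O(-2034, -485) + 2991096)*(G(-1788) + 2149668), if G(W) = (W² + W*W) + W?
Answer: 25534180418976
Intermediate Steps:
O(h, t) = 270 + h
G(W) = W + 2*W² (G(W) = (W² + W²) + W = 2*W² + W = W + 2*W²)
(O(-2034, -485) + 2991096)*(G(-1788) + 2149668) = ((270 - 2034) + 2991096)*(-1788*(1 + 2*(-1788)) + 2149668) = (-1764 + 2991096)*(-1788*(1 - 3576) + 2149668) = 2989332*(-1788*(-3575) + 2149668) = 2989332*(6392100 + 2149668) = 2989332*8541768 = 25534180418976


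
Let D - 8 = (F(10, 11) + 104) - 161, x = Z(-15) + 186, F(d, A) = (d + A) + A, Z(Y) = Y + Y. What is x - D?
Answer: 173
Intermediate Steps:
Z(Y) = 2*Y
F(d, A) = d + 2*A (F(d, A) = (A + d) + A = d + 2*A)
x = 156 (x = 2*(-15) + 186 = -30 + 186 = 156)
D = -17 (D = 8 + (((10 + 2*11) + 104) - 161) = 8 + (((10 + 22) + 104) - 161) = 8 + ((32 + 104) - 161) = 8 + (136 - 161) = 8 - 25 = -17)
x - D = 156 - 1*(-17) = 156 + 17 = 173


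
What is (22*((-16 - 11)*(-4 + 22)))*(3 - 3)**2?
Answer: 0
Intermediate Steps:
(22*((-16 - 11)*(-4 + 22)))*(3 - 3)**2 = (22*(-27*18))*0**2 = (22*(-486))*0 = -10692*0 = 0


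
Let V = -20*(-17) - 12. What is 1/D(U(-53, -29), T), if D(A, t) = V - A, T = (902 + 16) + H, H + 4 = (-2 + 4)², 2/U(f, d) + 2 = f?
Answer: 55/18042 ≈ 0.0030484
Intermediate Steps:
U(f, d) = 2/(-2 + f)
H = 0 (H = -4 + (-2 + 4)² = -4 + 2² = -4 + 4 = 0)
V = 328 (V = 340 - 12 = 328)
T = 918 (T = (902 + 16) + 0 = 918 + 0 = 918)
D(A, t) = 328 - A
1/D(U(-53, -29), T) = 1/(328 - 2/(-2 - 53)) = 1/(328 - 2/(-55)) = 1/(328 - 2*(-1)/55) = 1/(328 - 1*(-2/55)) = 1/(328 + 2/55) = 1/(18042/55) = 55/18042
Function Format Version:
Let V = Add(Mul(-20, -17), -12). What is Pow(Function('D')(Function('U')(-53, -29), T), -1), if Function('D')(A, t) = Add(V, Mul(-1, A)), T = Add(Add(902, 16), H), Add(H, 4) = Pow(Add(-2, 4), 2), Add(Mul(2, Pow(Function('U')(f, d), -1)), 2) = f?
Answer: Rational(55, 18042) ≈ 0.0030484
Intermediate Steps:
Function('U')(f, d) = Mul(2, Pow(Add(-2, f), -1))
H = 0 (H = Add(-4, Pow(Add(-2, 4), 2)) = Add(-4, Pow(2, 2)) = Add(-4, 4) = 0)
V = 328 (V = Add(340, -12) = 328)
T = 918 (T = Add(Add(902, 16), 0) = Add(918, 0) = 918)
Function('D')(A, t) = Add(328, Mul(-1, A))
Pow(Function('D')(Function('U')(-53, -29), T), -1) = Pow(Add(328, Mul(-1, Mul(2, Pow(Add(-2, -53), -1)))), -1) = Pow(Add(328, Mul(-1, Mul(2, Pow(-55, -1)))), -1) = Pow(Add(328, Mul(-1, Mul(2, Rational(-1, 55)))), -1) = Pow(Add(328, Mul(-1, Rational(-2, 55))), -1) = Pow(Add(328, Rational(2, 55)), -1) = Pow(Rational(18042, 55), -1) = Rational(55, 18042)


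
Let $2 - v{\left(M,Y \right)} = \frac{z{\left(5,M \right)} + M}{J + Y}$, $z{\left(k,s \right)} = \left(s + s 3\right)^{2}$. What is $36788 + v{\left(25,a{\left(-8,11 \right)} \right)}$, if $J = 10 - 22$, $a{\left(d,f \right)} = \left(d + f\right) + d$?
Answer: $\frac{635455}{17} \approx 37380.0$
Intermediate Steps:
$z{\left(k,s \right)} = 16 s^{2}$ ($z{\left(k,s \right)} = \left(s + 3 s\right)^{2} = \left(4 s\right)^{2} = 16 s^{2}$)
$a{\left(d,f \right)} = f + 2 d$
$J = -12$ ($J = 10 - 22 = -12$)
$v{\left(M,Y \right)} = 2 - \frac{M + 16 M^{2}}{-12 + Y}$ ($v{\left(M,Y \right)} = 2 - \frac{16 M^{2} + M}{-12 + Y} = 2 - \frac{M + 16 M^{2}}{-12 + Y}$)
$36788 + v{\left(25,a{\left(-8,11 \right)} \right)} = 36788 + \frac{-24 - 25 - 16 \cdot 25^{2} + 2 \left(11 + 2 \left(-8\right)\right)}{-12 + \left(11 + 2 \left(-8\right)\right)} = 36788 + \frac{-24 - 25 - 10000 + 2 \left(11 - 16\right)}{-12 + \left(11 - 16\right)} = 36788 + \frac{-24 - 25 - 10000 + 2 \left(-5\right)}{-12 - 5} = 36788 + \frac{-24 - 25 - 10000 - 10}{-17} = 36788 - - \frac{10059}{17} = 36788 + \frac{10059}{17} = \frac{635455}{17}$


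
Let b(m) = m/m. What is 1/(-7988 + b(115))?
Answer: -1/7987 ≈ -0.00012520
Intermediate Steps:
b(m) = 1
1/(-7988 + b(115)) = 1/(-7988 + 1) = 1/(-7987) = -1/7987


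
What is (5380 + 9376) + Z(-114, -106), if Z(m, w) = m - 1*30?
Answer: 14612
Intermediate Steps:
Z(m, w) = -30 + m (Z(m, w) = m - 30 = -30 + m)
(5380 + 9376) + Z(-114, -106) = (5380 + 9376) + (-30 - 114) = 14756 - 144 = 14612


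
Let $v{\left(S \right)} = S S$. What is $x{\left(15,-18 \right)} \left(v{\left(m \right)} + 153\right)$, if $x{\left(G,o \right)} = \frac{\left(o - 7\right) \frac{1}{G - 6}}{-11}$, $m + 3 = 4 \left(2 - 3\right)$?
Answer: $\frac{5050}{99} \approx 51.01$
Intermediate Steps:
$m = -7$ ($m = -3 + 4 \left(2 - 3\right) = -3 + 4 \left(-1\right) = -3 - 4 = -7$)
$v{\left(S \right)} = S^{2}$
$x{\left(G,o \right)} = - \frac{-7 + o}{11 \left(-6 + G\right)}$ ($x{\left(G,o \right)} = \frac{-7 + o}{-6 + G} \left(- \frac{1}{11}\right) = - \frac{-7 + o}{11 \left(-6 + G\right)}$)
$x{\left(15,-18 \right)} \left(v{\left(m \right)} + 153\right) = \frac{7 - -18}{11 \left(-6 + 15\right)} \left(\left(-7\right)^{2} + 153\right) = \frac{7 + 18}{11 \cdot 9} \left(49 + 153\right) = \frac{1}{11} \cdot \frac{1}{9} \cdot 25 \cdot 202 = \frac{25}{99} \cdot 202 = \frac{5050}{99}$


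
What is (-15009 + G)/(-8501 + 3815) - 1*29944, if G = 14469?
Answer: -23386174/781 ≈ -29944.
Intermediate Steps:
(-15009 + G)/(-8501 + 3815) - 1*29944 = (-15009 + 14469)/(-8501 + 3815) - 1*29944 = -540/(-4686) - 29944 = -540*(-1/4686) - 29944 = 90/781 - 29944 = -23386174/781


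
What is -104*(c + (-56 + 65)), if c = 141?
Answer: -15600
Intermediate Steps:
-104*(c + (-56 + 65)) = -104*(141 + (-56 + 65)) = -104*(141 + 9) = -104*150 = -15600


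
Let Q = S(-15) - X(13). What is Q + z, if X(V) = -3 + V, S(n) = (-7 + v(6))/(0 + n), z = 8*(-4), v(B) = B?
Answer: -629/15 ≈ -41.933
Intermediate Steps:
z = -32
S(n) = -1/n (S(n) = (-7 + 6)/(0 + n) = -1/n)
Q = -149/15 (Q = -1/(-15) - (-3 + 13) = -1*(-1/15) - 1*10 = 1/15 - 10 = -149/15 ≈ -9.9333)
Q + z = -149/15 - 32 = -629/15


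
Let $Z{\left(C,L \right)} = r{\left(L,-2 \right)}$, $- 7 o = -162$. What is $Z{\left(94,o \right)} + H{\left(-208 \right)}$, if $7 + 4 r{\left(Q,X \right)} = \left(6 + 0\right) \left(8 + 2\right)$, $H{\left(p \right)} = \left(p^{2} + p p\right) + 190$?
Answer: $\frac{346925}{4} \approx 86731.0$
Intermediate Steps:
$o = \frac{162}{7}$ ($o = \left(- \frac{1}{7}\right) \left(-162\right) = \frac{162}{7} \approx 23.143$)
$H{\left(p \right)} = 190 + 2 p^{2}$ ($H{\left(p \right)} = \left(p^{2} + p^{2}\right) + 190 = 2 p^{2} + 190 = 190 + 2 p^{2}$)
$r{\left(Q,X \right)} = \frac{53}{4}$ ($r{\left(Q,X \right)} = - \frac{7}{4} + \frac{\left(6 + 0\right) \left(8 + 2\right)}{4} = - \frac{7}{4} + \frac{6 \cdot 10}{4} = - \frac{7}{4} + \frac{1}{4} \cdot 60 = - \frac{7}{4} + 15 = \frac{53}{4}$)
$Z{\left(C,L \right)} = \frac{53}{4}$
$Z{\left(94,o \right)} + H{\left(-208 \right)} = \frac{53}{4} + \left(190 + 2 \left(-208\right)^{2}\right) = \frac{53}{4} + \left(190 + 2 \cdot 43264\right) = \frac{53}{4} + \left(190 + 86528\right) = \frac{53}{4} + 86718 = \frac{346925}{4}$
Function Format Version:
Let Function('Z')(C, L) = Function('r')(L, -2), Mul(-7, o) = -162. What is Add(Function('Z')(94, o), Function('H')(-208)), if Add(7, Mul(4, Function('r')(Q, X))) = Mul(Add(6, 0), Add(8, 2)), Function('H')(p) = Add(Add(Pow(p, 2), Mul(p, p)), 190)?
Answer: Rational(346925, 4) ≈ 86731.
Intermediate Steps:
o = Rational(162, 7) (o = Mul(Rational(-1, 7), -162) = Rational(162, 7) ≈ 23.143)
Function('H')(p) = Add(190, Mul(2, Pow(p, 2))) (Function('H')(p) = Add(Add(Pow(p, 2), Pow(p, 2)), 190) = Add(Mul(2, Pow(p, 2)), 190) = Add(190, Mul(2, Pow(p, 2))))
Function('r')(Q, X) = Rational(53, 4) (Function('r')(Q, X) = Add(Rational(-7, 4), Mul(Rational(1, 4), Mul(Add(6, 0), Add(8, 2)))) = Add(Rational(-7, 4), Mul(Rational(1, 4), Mul(6, 10))) = Add(Rational(-7, 4), Mul(Rational(1, 4), 60)) = Add(Rational(-7, 4), 15) = Rational(53, 4))
Function('Z')(C, L) = Rational(53, 4)
Add(Function('Z')(94, o), Function('H')(-208)) = Add(Rational(53, 4), Add(190, Mul(2, Pow(-208, 2)))) = Add(Rational(53, 4), Add(190, Mul(2, 43264))) = Add(Rational(53, 4), Add(190, 86528)) = Add(Rational(53, 4), 86718) = Rational(346925, 4)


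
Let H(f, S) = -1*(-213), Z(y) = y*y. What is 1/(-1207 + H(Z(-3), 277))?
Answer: -1/994 ≈ -0.0010060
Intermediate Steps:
Z(y) = y²
H(f, S) = 213
1/(-1207 + H(Z(-3), 277)) = 1/(-1207 + 213) = 1/(-994) = -1/994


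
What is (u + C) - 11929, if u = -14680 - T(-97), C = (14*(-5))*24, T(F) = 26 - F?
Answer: -28412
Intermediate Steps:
C = -1680 (C = -70*24 = -1680)
u = -14803 (u = -14680 - (26 - 1*(-97)) = -14680 - (26 + 97) = -14680 - 1*123 = -14680 - 123 = -14803)
(u + C) - 11929 = (-14803 - 1680) - 11929 = -16483 - 11929 = -28412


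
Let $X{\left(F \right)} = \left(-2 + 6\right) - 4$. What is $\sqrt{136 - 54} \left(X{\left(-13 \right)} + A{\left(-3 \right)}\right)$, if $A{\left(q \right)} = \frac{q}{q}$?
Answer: $\sqrt{82} \approx 9.0554$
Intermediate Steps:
$A{\left(q \right)} = 1$
$X{\left(F \right)} = 0$ ($X{\left(F \right)} = 4 - 4 = 0$)
$\sqrt{136 - 54} \left(X{\left(-13 \right)} + A{\left(-3 \right)}\right) = \sqrt{136 - 54} \left(0 + 1\right) = \sqrt{136 + \left(-68 + 14\right)} 1 = \sqrt{136 - 54} \cdot 1 = \sqrt{82} \cdot 1 = \sqrt{82}$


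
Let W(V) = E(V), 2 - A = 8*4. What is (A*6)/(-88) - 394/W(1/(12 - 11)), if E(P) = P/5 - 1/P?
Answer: 5440/11 ≈ 494.55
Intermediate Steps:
E(P) = -1/P + P/5 (E(P) = P*(⅕) - 1/P = P/5 - 1/P = -1/P + P/5)
A = -30 (A = 2 - 8*4 = 2 - 1*32 = 2 - 32 = -30)
W(V) = -1/V + V/5
(A*6)/(-88) - 394/W(1/(12 - 11)) = -30*6/(-88) - 394/(-1/(1/(12 - 11)) + 1/(5*(12 - 11))) = -180*(-1/88) - 394/(-1/(1/1) + (⅕)/1) = 45/22 - 394/(-1/1 + (⅕)*1) = 45/22 - 394/(-1*1 + ⅕) = 45/22 - 394/(-1 + ⅕) = 45/22 - 394/(-⅘) = 45/22 - 394*(-5/4) = 45/22 + 985/2 = 5440/11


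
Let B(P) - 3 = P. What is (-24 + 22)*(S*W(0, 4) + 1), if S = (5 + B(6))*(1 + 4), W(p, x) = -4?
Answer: 558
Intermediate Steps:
B(P) = 3 + P
S = 70 (S = (5 + (3 + 6))*(1 + 4) = (5 + 9)*5 = 14*5 = 70)
(-24 + 22)*(S*W(0, 4) + 1) = (-24 + 22)*(70*(-4) + 1) = -2*(-280 + 1) = -2*(-279) = 558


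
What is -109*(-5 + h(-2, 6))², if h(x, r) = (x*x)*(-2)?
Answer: -18421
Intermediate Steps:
h(x, r) = -2*x² (h(x, r) = x²*(-2) = -2*x²)
-109*(-5 + h(-2, 6))² = -109*(-5 - 2*(-2)²)² = -109*(-5 - 2*4)² = -109*(-5 - 8)² = -109*(-13)² = -109*169 = -18421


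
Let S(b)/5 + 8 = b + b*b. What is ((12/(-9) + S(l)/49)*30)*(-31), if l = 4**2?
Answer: -1166840/49 ≈ -23813.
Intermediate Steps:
l = 16
S(b) = -40 + 5*b + 5*b**2 (S(b) = -40 + 5*(b + b*b) = -40 + 5*(b + b**2) = -40 + (5*b + 5*b**2) = -40 + 5*b + 5*b**2)
((12/(-9) + S(l)/49)*30)*(-31) = ((12/(-9) + (-40 + 5*16 + 5*16**2)/49)*30)*(-31) = ((12*(-1/9) + (-40 + 80 + 5*256)*(1/49))*30)*(-31) = ((-4/3 + (-40 + 80 + 1280)*(1/49))*30)*(-31) = ((-4/3 + 1320*(1/49))*30)*(-31) = ((-4/3 + 1320/49)*30)*(-31) = ((3764/147)*30)*(-31) = (37640/49)*(-31) = -1166840/49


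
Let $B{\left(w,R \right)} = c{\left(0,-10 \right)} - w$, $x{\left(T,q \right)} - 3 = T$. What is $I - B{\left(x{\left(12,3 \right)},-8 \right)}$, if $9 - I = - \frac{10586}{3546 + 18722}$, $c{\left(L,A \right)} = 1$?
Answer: $\frac{261375}{11134} \approx 23.475$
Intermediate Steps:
$x{\left(T,q \right)} = 3 + T$
$B{\left(w,R \right)} = 1 - w$
$I = \frac{105499}{11134}$ ($I = 9 - - \frac{10586}{3546 + 18722} = 9 - - \frac{10586}{22268} = 9 - \left(-10586\right) \frac{1}{22268} = 9 - - \frac{5293}{11134} = 9 + \frac{5293}{11134} = \frac{105499}{11134} \approx 9.4754$)
$I - B{\left(x{\left(12,3 \right)},-8 \right)} = \frac{105499}{11134} - \left(1 - \left(3 + 12\right)\right) = \frac{105499}{11134} - \left(1 - 15\right) = \frac{105499}{11134} - -14 = \frac{105499}{11134} + 14 = \frac{261375}{11134}$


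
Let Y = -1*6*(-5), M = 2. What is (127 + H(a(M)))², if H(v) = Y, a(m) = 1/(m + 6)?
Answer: 24649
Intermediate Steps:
a(m) = 1/(6 + m)
Y = 30 (Y = -6*(-5) = 30)
H(v) = 30
(127 + H(a(M)))² = (127 + 30)² = 157² = 24649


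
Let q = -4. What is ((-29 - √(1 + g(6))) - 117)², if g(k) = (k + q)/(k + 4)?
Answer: (730 + √30)²/25 ≈ 21637.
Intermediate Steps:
g(k) = (-4 + k)/(4 + k) (g(k) = (k - 4)/(k + 4) = (-4 + k)/(4 + k))
((-29 - √(1 + g(6))) - 117)² = ((-29 - √(1 + (-4 + 6)/(4 + 6))) - 117)² = ((-29 - √(1 + 2/10)) - 117)² = ((-29 - √(1 + (⅒)*2)) - 117)² = ((-29 - √(1 + ⅕)) - 117)² = ((-29 - √(6/5)) - 117)² = ((-29 - √30/5) - 117)² = (-146 - √30/5)²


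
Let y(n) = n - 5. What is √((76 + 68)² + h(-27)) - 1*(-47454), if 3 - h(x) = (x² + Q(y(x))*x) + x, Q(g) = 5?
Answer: 47454 + 82*√3 ≈ 47596.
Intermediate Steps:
y(n) = -5 + n
h(x) = 3 - x² - 6*x (h(x) = 3 - ((x² + 5*x) + x) = 3 - (x² + 6*x) = 3 + (-x² - 6*x) = 3 - x² - 6*x)
√((76 + 68)² + h(-27)) - 1*(-47454) = √((76 + 68)² + (3 - 1*(-27)² - 6*(-27))) - 1*(-47454) = √(144² + (3 - 1*729 + 162)) + 47454 = √(20736 + (3 - 729 + 162)) + 47454 = √(20736 - 564) + 47454 = √20172 + 47454 = 82*√3 + 47454 = 47454 + 82*√3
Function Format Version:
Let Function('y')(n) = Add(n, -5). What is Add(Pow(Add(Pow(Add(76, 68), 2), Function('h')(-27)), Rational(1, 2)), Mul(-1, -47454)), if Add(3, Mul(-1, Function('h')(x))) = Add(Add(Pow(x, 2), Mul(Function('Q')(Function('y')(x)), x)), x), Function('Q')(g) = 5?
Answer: Add(47454, Mul(82, Pow(3, Rational(1, 2)))) ≈ 47596.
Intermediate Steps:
Function('y')(n) = Add(-5, n)
Function('h')(x) = Add(3, Mul(-1, Pow(x, 2)), Mul(-6, x)) (Function('h')(x) = Add(3, Mul(-1, Add(Add(Pow(x, 2), Mul(5, x)), x))) = Add(3, Mul(-1, Add(Pow(x, 2), Mul(6, x)))) = Add(3, Add(Mul(-1, Pow(x, 2)), Mul(-6, x))) = Add(3, Mul(-1, Pow(x, 2)), Mul(-6, x)))
Add(Pow(Add(Pow(Add(76, 68), 2), Function('h')(-27)), Rational(1, 2)), Mul(-1, -47454)) = Add(Pow(Add(Pow(Add(76, 68), 2), Add(3, Mul(-1, Pow(-27, 2)), Mul(-6, -27))), Rational(1, 2)), Mul(-1, -47454)) = Add(Pow(Add(Pow(144, 2), Add(3, Mul(-1, 729), 162)), Rational(1, 2)), 47454) = Add(Pow(Add(20736, Add(3, -729, 162)), Rational(1, 2)), 47454) = Add(Pow(Add(20736, -564), Rational(1, 2)), 47454) = Add(Pow(20172, Rational(1, 2)), 47454) = Add(Mul(82, Pow(3, Rational(1, 2))), 47454) = Add(47454, Mul(82, Pow(3, Rational(1, 2))))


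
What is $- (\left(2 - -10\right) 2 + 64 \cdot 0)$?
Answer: $-24$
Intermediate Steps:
$- (\left(2 - -10\right) 2 + 64 \cdot 0) = - (\left(2 + 10\right) 2 + 0) = - (12 \cdot 2 + 0) = - (24 + 0) = \left(-1\right) 24 = -24$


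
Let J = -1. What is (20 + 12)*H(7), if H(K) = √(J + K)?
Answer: 32*√6 ≈ 78.384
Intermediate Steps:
H(K) = √(-1 + K)
(20 + 12)*H(7) = (20 + 12)*√(-1 + 7) = 32*√6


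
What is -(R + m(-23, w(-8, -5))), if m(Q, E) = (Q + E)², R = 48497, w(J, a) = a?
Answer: -49281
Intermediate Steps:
m(Q, E) = (E + Q)²
-(R + m(-23, w(-8, -5))) = -(48497 + (-5 - 23)²) = -(48497 + (-28)²) = -(48497 + 784) = -1*49281 = -49281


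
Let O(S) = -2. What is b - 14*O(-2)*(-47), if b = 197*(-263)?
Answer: -53127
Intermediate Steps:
b = -51811
b - 14*O(-2)*(-47) = -51811 - 14*(-2)*(-47) = -51811 + 28*(-47) = -51811 - 1316 = -53127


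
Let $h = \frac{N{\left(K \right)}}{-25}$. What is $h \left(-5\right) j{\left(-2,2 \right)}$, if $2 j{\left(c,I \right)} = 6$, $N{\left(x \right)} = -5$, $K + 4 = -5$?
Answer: $-3$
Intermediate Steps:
$K = -9$ ($K = -4 - 5 = -9$)
$j{\left(c,I \right)} = 3$ ($j{\left(c,I \right)} = \frac{1}{2} \cdot 6 = 3$)
$h = \frac{1}{5}$ ($h = - \frac{5}{-25} = \left(-5\right) \left(- \frac{1}{25}\right) = \frac{1}{5} \approx 0.2$)
$h \left(-5\right) j{\left(-2,2 \right)} = \frac{1}{5} \left(-5\right) 3 = \left(-1\right) 3 = -3$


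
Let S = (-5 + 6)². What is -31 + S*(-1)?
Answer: -32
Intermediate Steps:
S = 1 (S = 1² = 1)
-31 + S*(-1) = -31 + 1*(-1) = -31 - 1 = -32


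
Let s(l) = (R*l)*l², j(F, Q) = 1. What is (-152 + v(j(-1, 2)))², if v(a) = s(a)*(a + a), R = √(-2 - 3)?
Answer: 23084 - 608*I*√5 ≈ 23084.0 - 1359.5*I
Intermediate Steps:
R = I*√5 (R = √(-5) = I*√5 ≈ 2.2361*I)
s(l) = I*√5*l³ (s(l) = ((I*√5)*l)*l² = (I*l*√5)*l² = I*√5*l³)
v(a) = 2*I*√5*a⁴ (v(a) = (I*√5*a³)*(a + a) = (I*√5*a³)*(2*a) = 2*I*√5*a⁴)
(-152 + v(j(-1, 2)))² = (-152 + 2*I*√5*1⁴)² = (-152 + 2*I*√5*1)² = (-152 + 2*I*√5)²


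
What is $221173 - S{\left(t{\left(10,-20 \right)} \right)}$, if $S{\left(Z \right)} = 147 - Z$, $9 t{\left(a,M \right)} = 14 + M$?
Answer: $\frac{663076}{3} \approx 2.2103 \cdot 10^{5}$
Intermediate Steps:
$t{\left(a,M \right)} = \frac{14}{9} + \frac{M}{9}$ ($t{\left(a,M \right)} = \frac{14 + M}{9} = \frac{14}{9} + \frac{M}{9}$)
$221173 - S{\left(t{\left(10,-20 \right)} \right)} = 221173 - \left(147 - \left(\frac{14}{9} + \frac{1}{9} \left(-20\right)\right)\right) = 221173 - \left(147 - \left(\frac{14}{9} - \frac{20}{9}\right)\right) = 221173 - \left(147 - - \frac{2}{3}\right) = 221173 - \left(147 + \frac{2}{3}\right) = 221173 - \frac{443}{3} = \frac{663076}{3}$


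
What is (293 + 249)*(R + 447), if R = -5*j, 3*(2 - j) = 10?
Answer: 737662/3 ≈ 2.4589e+5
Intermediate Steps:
j = -4/3 (j = 2 - 1/3*10 = 2 - 10/3 = -4/3 ≈ -1.3333)
R = 20/3 (R = -5*(-4/3) = 20/3 ≈ 6.6667)
(293 + 249)*(R + 447) = (293 + 249)*(20/3 + 447) = 542*(1361/3) = 737662/3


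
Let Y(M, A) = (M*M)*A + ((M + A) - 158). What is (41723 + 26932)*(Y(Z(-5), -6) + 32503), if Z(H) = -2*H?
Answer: 2179727595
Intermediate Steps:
Y(M, A) = -158 + A + M + A*M**2 (Y(M, A) = M**2*A + ((A + M) - 158) = A*M**2 + (-158 + A + M) = -158 + A + M + A*M**2)
(41723 + 26932)*(Y(Z(-5), -6) + 32503) = (41723 + 26932)*((-158 - 6 - 2*(-5) - 6*(-2*(-5))**2) + 32503) = 68655*((-158 - 6 + 10 - 6*10**2) + 32503) = 68655*((-158 - 6 + 10 - 6*100) + 32503) = 68655*((-158 - 6 + 10 - 600) + 32503) = 68655*(-754 + 32503) = 68655*31749 = 2179727595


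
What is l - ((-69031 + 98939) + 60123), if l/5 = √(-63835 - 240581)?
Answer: -90031 + 60*I*√2114 ≈ -90031.0 + 2758.7*I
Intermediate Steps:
l = 60*I*√2114 (l = 5*√(-63835 - 240581) = 5*√(-304416) = 5*(12*I*√2114) = 60*I*√2114 ≈ 2758.7*I)
l - ((-69031 + 98939) + 60123) = 60*I*√2114 - ((-69031 + 98939) + 60123) = 60*I*√2114 - (29908 + 60123) = 60*I*√2114 - 1*90031 = 60*I*√2114 - 90031 = -90031 + 60*I*√2114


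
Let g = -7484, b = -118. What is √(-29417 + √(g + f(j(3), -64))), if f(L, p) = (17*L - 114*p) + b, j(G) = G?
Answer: √(-29417 + I*√255) ≈ 0.0466 + 171.51*I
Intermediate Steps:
f(L, p) = -118 - 114*p + 17*L (f(L, p) = (17*L - 114*p) - 118 = (-114*p + 17*L) - 118 = -118 - 114*p + 17*L)
√(-29417 + √(g + f(j(3), -64))) = √(-29417 + √(-7484 + (-118 - 114*(-64) + 17*3))) = √(-29417 + √(-7484 + (-118 + 7296 + 51))) = √(-29417 + √(-7484 + 7229)) = √(-29417 + √(-255)) = √(-29417 + I*√255)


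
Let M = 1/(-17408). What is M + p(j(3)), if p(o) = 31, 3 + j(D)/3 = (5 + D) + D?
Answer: 539647/17408 ≈ 31.000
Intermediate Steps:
j(D) = 6 + 6*D (j(D) = -9 + 3*((5 + D) + D) = -9 + 3*(5 + 2*D) = -9 + (15 + 6*D) = 6 + 6*D)
M = -1/17408 ≈ -5.7445e-5
M + p(j(3)) = -1/17408 + 31 = 539647/17408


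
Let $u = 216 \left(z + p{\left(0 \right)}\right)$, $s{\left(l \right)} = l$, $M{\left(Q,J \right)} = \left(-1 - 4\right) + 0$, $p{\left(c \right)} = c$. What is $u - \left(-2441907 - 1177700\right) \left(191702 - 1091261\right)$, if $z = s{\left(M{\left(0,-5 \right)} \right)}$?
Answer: $-3256050054393$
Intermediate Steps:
$M{\left(Q,J \right)} = -5$ ($M{\left(Q,J \right)} = -5 + 0 = -5$)
$z = -5$
$u = -1080$ ($u = 216 \left(-5 + 0\right) = 216 \left(-5\right) = -1080$)
$u - \left(-2441907 - 1177700\right) \left(191702 - 1091261\right) = -1080 - \left(-2441907 - 1177700\right) \left(191702 - 1091261\right) = -1080 - \left(-3619607\right) \left(-899559\right) = -1080 - 3256050053313 = -3256050054393$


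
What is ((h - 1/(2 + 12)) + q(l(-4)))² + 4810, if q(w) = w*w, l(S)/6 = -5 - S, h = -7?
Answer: 1106785/196 ≈ 5646.9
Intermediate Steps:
l(S) = -30 - 6*S (l(S) = 6*(-5 - S) = -30 - 6*S)
q(w) = w²
((h - 1/(2 + 12)) + q(l(-4)))² + 4810 = ((-7 - 1/(2 + 12)) + (-30 - 6*(-4))²)² + 4810 = ((-7 - 1/14) + (-30 + 24)²)² + 4810 = ((-7 - 1*1/14) + (-6)²)² + 4810 = ((-7 - 1/14) + 36)² + 4810 = (-99/14 + 36)² + 4810 = (405/14)² + 4810 = 164025/196 + 4810 = 1106785/196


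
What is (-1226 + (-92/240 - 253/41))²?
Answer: 9193527318889/6051600 ≈ 1.5192e+6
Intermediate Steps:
(-1226 + (-92/240 - 253/41))² = (-1226 + (-92*1/240 - 253*1/41))² = (-1226 + (-23/60 - 253/41))² = (-1226 - 16123/2460)² = (-3032083/2460)² = 9193527318889/6051600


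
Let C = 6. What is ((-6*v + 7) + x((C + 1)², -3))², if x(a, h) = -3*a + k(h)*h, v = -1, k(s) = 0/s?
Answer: 17956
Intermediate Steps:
k(s) = 0
x(a, h) = -3*a (x(a, h) = -3*a + 0*h = -3*a + 0 = -3*a)
((-6*v + 7) + x((C + 1)², -3))² = ((-6*(-1) + 7) - 3*(6 + 1)²)² = ((6 + 7) - 3*7²)² = (13 - 3*49)² = (13 - 147)² = (-134)² = 17956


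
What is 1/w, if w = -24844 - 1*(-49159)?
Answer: 1/24315 ≈ 4.1127e-5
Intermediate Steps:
w = 24315 (w = -24844 + 49159 = 24315)
1/w = 1/24315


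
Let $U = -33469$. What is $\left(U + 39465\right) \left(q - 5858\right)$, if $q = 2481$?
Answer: $-20248492$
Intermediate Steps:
$\left(U + 39465\right) \left(q - 5858\right) = \left(-33469 + 39465\right) \left(2481 - 5858\right) = 5996 \left(-3377\right) = -20248492$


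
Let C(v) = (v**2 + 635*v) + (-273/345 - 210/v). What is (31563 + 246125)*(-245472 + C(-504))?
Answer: -29842087821734/345 ≈ -8.6499e+10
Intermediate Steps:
C(v) = -91/115 + v**2 - 210/v + 635*v (C(v) = (v**2 + 635*v) + (-273*1/345 - 210/v) = (v**2 + 635*v) + (-91/115 - 210/v) = -91/115 + v**2 - 210/v + 635*v)
(31563 + 246125)*(-245472 + C(-504)) = (31563 + 246125)*(-245472 + (-91/115 + (-504)**2 - 210/(-504) + 635*(-504))) = 277688*(-245472 + (-91/115 + 254016 - 210*(-1/504) - 320040)) = 277688*(-245472 + (-91/115 + 254016 + 5/12 - 320040)) = 277688*(-245472 - 91113637/1380) = 277688*(-429864997/1380) = -29842087821734/345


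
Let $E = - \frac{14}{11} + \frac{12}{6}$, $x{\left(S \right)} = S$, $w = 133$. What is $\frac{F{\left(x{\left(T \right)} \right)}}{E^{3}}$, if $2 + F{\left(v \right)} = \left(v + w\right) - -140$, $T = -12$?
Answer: $\frac{344729}{512} \approx 673.3$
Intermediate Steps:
$E = \frac{8}{11}$ ($E = \left(-14\right) \frac{1}{11} + 12 \cdot \frac{1}{6} = - \frac{14}{11} + 2 = \frac{8}{11} \approx 0.72727$)
$F{\left(v \right)} = 271 + v$ ($F{\left(v \right)} = -2 + \left(\left(v + 133\right) - -140\right) = -2 + \left(\left(133 + v\right) + 140\right) = -2 + \left(273 + v\right) = 271 + v$)
$\frac{F{\left(x{\left(T \right)} \right)}}{E^{3}} = \frac{271 - 12}{\left(\frac{8}{11}\right)^{3}} = \frac{259}{\frac{512}{1331}} = 259 \cdot \frac{1331}{512} = \frac{344729}{512}$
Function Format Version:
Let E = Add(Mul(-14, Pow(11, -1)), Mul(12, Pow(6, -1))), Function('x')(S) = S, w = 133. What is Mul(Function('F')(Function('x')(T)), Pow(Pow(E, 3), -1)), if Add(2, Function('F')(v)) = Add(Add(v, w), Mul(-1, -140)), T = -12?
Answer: Rational(344729, 512) ≈ 673.30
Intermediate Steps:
E = Rational(8, 11) (E = Add(Mul(-14, Rational(1, 11)), Mul(12, Rational(1, 6))) = Add(Rational(-14, 11), 2) = Rational(8, 11) ≈ 0.72727)
Function('F')(v) = Add(271, v) (Function('F')(v) = Add(-2, Add(Add(v, 133), Mul(-1, -140))) = Add(-2, Add(Add(133, v), 140)) = Add(-2, Add(273, v)) = Add(271, v))
Mul(Function('F')(Function('x')(T)), Pow(Pow(E, 3), -1)) = Mul(Add(271, -12), Pow(Pow(Rational(8, 11), 3), -1)) = Mul(259, Pow(Rational(512, 1331), -1)) = Mul(259, Rational(1331, 512)) = Rational(344729, 512)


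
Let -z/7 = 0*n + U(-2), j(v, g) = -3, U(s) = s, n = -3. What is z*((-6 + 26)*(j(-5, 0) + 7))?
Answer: 1120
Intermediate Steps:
z = 14 (z = -7*(0*(-3) - 2) = -7*(0 - 2) = -7*(-2) = 14)
z*((-6 + 26)*(j(-5, 0) + 7)) = 14*((-6 + 26)*(-3 + 7)) = 14*(20*4) = 14*80 = 1120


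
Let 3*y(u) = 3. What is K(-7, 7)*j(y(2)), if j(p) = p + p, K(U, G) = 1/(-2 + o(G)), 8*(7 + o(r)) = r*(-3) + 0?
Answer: -16/93 ≈ -0.17204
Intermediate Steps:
y(u) = 1 (y(u) = (1/3)*3 = 1)
o(r) = -7 - 3*r/8 (o(r) = -7 + (r*(-3) + 0)/8 = -7 + (-3*r + 0)/8 = -7 + (-3*r)/8 = -7 - 3*r/8)
K(U, G) = 1/(-9 - 3*G/8) (K(U, G) = 1/(-2 + (-7 - 3*G/8)) = 1/(-9 - 3*G/8))
j(p) = 2*p
K(-7, 7)*j(y(2)) = (-8/(72 + 3*7))*(2*1) = -8/(72 + 21)*2 = -8/93*2 = -16/93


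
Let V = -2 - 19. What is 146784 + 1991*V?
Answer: 104973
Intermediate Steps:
V = -21
146784 + 1991*V = 146784 + 1991*(-21) = 146784 - 41811 = 104973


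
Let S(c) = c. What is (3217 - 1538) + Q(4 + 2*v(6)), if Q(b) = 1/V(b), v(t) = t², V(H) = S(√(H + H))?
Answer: 1679 + √38/76 ≈ 1679.1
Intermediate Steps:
V(H) = √2*√H (V(H) = √(H + H) = √(2*H) = √2*√H)
Q(b) = √2/(2*√b) (Q(b) = 1/(√2*√b) = √2/(2*√b))
(3217 - 1538) + Q(4 + 2*v(6)) = (3217 - 1538) + √2/(2*√(4 + 2*6²)) = 1679 + √2/(2*√(4 + 2*36)) = 1679 + √2/(2*√(4 + 72)) = 1679 + √2/(2*√76) = 1679 + √2*(√19/38)/2 = 1679 + √38/76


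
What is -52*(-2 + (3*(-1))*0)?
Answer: 104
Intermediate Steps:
-52*(-2 + (3*(-1))*0) = -52*(-2 - 3*0) = -52*(-2 + 0) = -52*(-2) = 104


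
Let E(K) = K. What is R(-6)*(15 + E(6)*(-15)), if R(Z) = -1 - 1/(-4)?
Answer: 225/4 ≈ 56.250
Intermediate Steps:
R(Z) = -¾ (R(Z) = -1 - 1*(-¼) = -1 + ¼ = -¾)
R(-6)*(15 + E(6)*(-15)) = -3*(15 + 6*(-15))/4 = -3*(15 - 90)/4 = -¾*(-75) = 225/4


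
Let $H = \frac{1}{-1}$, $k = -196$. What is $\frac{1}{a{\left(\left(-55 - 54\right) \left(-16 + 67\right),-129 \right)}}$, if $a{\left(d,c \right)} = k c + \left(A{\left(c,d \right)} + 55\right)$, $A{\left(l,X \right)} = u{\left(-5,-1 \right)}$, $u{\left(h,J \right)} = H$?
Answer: $\frac{1}{25338} \approx 3.9466 \cdot 10^{-5}$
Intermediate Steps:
$H = -1$
$u{\left(h,J \right)} = -1$
$A{\left(l,X \right)} = -1$
$a{\left(d,c \right)} = 54 - 196 c$ ($a{\left(d,c \right)} = - 196 c + \left(-1 + 55\right) = - 196 c + 54 = 54 - 196 c$)
$\frac{1}{a{\left(\left(-55 - 54\right) \left(-16 + 67\right),-129 \right)}} = \frac{1}{54 - -25284} = \frac{1}{54 + 25284} = \frac{1}{25338}$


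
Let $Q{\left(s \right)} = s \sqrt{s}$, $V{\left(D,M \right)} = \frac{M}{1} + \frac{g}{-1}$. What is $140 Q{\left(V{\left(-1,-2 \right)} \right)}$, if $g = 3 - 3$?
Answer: $- 280 i \sqrt{2} \approx - 395.98 i$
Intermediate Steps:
$g = 0$
$V{\left(D,M \right)} = M$ ($V{\left(D,M \right)} = \frac{M}{1} + \frac{0}{-1} = M 1 + 0 \left(-1\right) = M + 0 = M$)
$Q{\left(s \right)} = s^{\frac{3}{2}}$
$140 Q{\left(V{\left(-1,-2 \right)} \right)} = 140 \left(-2\right)^{\frac{3}{2}} = 140 \left(- 2 i \sqrt{2}\right) = - 280 i \sqrt{2}$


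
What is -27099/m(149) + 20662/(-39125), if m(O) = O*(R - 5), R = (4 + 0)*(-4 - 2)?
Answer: 970967873/169059125 ≈ 5.7434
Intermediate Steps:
R = -24 (R = 4*(-6) = -24)
m(O) = -29*O (m(O) = O*(-24 - 5) = O*(-29) = -29*O)
-27099/m(149) + 20662/(-39125) = -27099/((-29*149)) + 20662/(-39125) = -27099/(-4321) + 20662*(-1/39125) = -27099*(-1/4321) - 20662/39125 = 27099/4321 - 20662/39125 = 970967873/169059125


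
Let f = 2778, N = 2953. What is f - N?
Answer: -175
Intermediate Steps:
f - N = 2778 - 1*2953 = 2778 - 2953 = -175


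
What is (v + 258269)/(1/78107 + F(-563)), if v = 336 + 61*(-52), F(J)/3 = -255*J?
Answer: 19951105331/33640294366 ≈ 0.59307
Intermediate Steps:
F(J) = -765*J (F(J) = 3*(-255*J) = -765*J)
v = -2836 (v = 336 - 3172 = -2836)
(v + 258269)/(1/78107 + F(-563)) = (-2836 + 258269)/(1/78107 - 765*(-563)) = 255433/(1/78107 + 430695) = 255433/(33640294366/78107) = 255433*(78107/33640294366) = 19951105331/33640294366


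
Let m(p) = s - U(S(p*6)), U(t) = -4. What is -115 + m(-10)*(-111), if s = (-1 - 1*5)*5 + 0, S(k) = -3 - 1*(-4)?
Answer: 2771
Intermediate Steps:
S(k) = 1 (S(k) = -3 + 4 = 1)
s = -30 (s = (-1 - 5)*5 + 0 = -6*5 + 0 = -30 + 0 = -30)
m(p) = -26 (m(p) = -30 - 1*(-4) = -30 + 4 = -26)
-115 + m(-10)*(-111) = -115 - 26*(-111) = -115 + 2886 = 2771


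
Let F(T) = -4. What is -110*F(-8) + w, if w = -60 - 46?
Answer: 334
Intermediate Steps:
w = -106
-110*F(-8) + w = -110*(-4) - 106 = 440 - 106 = 334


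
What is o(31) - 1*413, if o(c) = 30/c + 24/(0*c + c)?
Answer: -12749/31 ≈ -411.26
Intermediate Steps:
o(c) = 54/c (o(c) = 30/c + 24/(0 + c) = 30/c + 24/c = 54/c)
o(31) - 1*413 = 54/31 - 1*413 = 54*(1/31) - 413 = 54/31 - 413 = -12749/31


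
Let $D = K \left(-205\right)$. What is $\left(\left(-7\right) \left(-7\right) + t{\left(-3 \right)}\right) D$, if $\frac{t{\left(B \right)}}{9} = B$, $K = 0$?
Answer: $0$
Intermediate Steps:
$t{\left(B \right)} = 9 B$
$D = 0$ ($D = 0 \left(-205\right) = 0$)
$\left(\left(-7\right) \left(-7\right) + t{\left(-3 \right)}\right) D = \left(\left(-7\right) \left(-7\right) + 9 \left(-3\right)\right) 0 = \left(49 - 27\right) 0 = 22 \cdot 0 = 0$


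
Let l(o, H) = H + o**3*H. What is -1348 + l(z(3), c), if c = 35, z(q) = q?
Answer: -368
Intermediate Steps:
l(o, H) = H + H*o**3
-1348 + l(z(3), c) = -1348 + 35*(1 + 3**3) = -1348 + 35*(1 + 27) = -1348 + 35*28 = -1348 + 980 = -368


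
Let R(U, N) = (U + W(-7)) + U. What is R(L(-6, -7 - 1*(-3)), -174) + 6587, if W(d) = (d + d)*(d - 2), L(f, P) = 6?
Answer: 6725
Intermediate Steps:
W(d) = 2*d*(-2 + d) (W(d) = (2*d)*(-2 + d) = 2*d*(-2 + d))
R(U, N) = 126 + 2*U (R(U, N) = (U + 2*(-7)*(-2 - 7)) + U = (U + 2*(-7)*(-9)) + U = (U + 126) + U = (126 + U) + U = 126 + 2*U)
R(L(-6, -7 - 1*(-3)), -174) + 6587 = (126 + 2*6) + 6587 = (126 + 12) + 6587 = 138 + 6587 = 6725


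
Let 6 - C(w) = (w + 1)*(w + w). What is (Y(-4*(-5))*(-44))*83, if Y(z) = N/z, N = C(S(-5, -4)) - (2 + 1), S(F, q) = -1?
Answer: -2739/5 ≈ -547.80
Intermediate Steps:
C(w) = 6 - 2*w*(1 + w) (C(w) = 6 - (w + 1)*(w + w) = 6 - (1 + w)*2*w = 6 - 2*w*(1 + w))
N = 3 (N = (6 - 2*(-1) - 2*(-1)**2) - (2 + 1) = (6 + 2 - 2*1) - 1*3 = (6 + 2 - 2) - 3 = 6 - 3 = 3)
Y(z) = 3/z
(Y(-4*(-5))*(-44))*83 = ((3/((-4*(-5))))*(-44))*83 = ((3/20)*(-44))*83 = -33/5*83 = -2739/5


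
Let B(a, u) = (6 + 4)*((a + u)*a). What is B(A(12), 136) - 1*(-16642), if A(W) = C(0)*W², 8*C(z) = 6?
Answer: 280162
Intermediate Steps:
C(z) = ¾ (C(z) = (⅛)*6 = ¾)
A(W) = 3*W²/4
B(a, u) = 10*a*(a + u) (B(a, u) = 10*(a*(a + u)) = 10*a*(a + u))
B(A(12), 136) - 1*(-16642) = 10*((¾)*12²)*((¾)*12² + 136) - 1*(-16642) = 10*((¾)*144)*((¾)*144 + 136) + 16642 = 10*108*(108 + 136) + 16642 = 10*108*244 + 16642 = 263520 + 16642 = 280162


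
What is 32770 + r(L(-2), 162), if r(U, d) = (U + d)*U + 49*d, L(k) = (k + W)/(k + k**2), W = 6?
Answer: 41036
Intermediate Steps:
L(k) = (6 + k)/(k + k**2) (L(k) = (k + 6)/(k + k**2) = (6 + k)/(k + k**2))
r(U, d) = 49*d + U*(U + d) (r(U, d) = U*(U + d) + 49*d = 49*d + U*(U + d))
32770 + r(L(-2), 162) = 32770 + (((6 - 2)/((-2)*(1 - 2)))**2 + 49*162 + ((6 - 2)/((-2)*(1 - 2)))*162) = 32770 + ((-1/2*4/(-1))**2 + 7938 - 1/2*4/(-1)*162) = 32770 + ((-1/2*(-1)*4)**2 + 7938 - 1/2*(-1)*4*162) = 32770 + (2**2 + 7938 + 2*162) = 32770 + (4 + 7938 + 324) = 32770 + 8266 = 41036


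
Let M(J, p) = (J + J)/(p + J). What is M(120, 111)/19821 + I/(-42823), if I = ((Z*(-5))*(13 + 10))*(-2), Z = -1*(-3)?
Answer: -95423990/5941562781 ≈ -0.016060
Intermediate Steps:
Z = 3
M(J, p) = 2*J/(J + p) (M(J, p) = (2*J)/(J + p) = 2*J/(J + p))
I = 690 (I = ((3*(-5))*(13 + 10))*(-2) = -15*23*(-2) = -345*(-2) = 690)
M(120, 111)/19821 + I/(-42823) = (2*120/(120 + 111))/19821 + 690/(-42823) = (2*120/231)*(1/19821) + 690*(-1/42823) = (2*120*(1/231))*(1/19821) - 690/42823 = (80/77)*(1/19821) - 690/42823 = 80/1526217 - 690/42823 = -95423990/5941562781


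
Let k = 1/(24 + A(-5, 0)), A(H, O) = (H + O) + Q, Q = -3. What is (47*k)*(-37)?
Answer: -1739/16 ≈ -108.69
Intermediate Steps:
A(H, O) = -3 + H + O (A(H, O) = (H + O) - 3 = -3 + H + O)
k = 1/16 (k = 1/(24 + (-3 - 5 + 0)) = 1/(24 - 8) = 1/16 ≈ 0.062500)
(47*k)*(-37) = (47*(1/16))*(-37) = (47/16)*(-37) = -1739/16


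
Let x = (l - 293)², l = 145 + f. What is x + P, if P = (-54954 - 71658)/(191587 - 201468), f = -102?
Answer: 617689112/9881 ≈ 62513.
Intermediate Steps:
P = 126612/9881 (P = -126612/(-9881) = -126612*(-1/9881) = 126612/9881 ≈ 12.814)
l = 43 (l = 145 - 102 = 43)
x = 62500 (x = (43 - 293)² = (-250)² = 62500)
x + P = 62500 + 126612/9881 = 617689112/9881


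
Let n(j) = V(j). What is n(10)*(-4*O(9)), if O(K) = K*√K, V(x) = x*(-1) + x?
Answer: 0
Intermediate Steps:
V(x) = 0 (V(x) = -x + x = 0)
O(K) = K^(3/2)
n(j) = 0
n(10)*(-4*O(9)) = 0*(-4*9^(3/2)) = 0*(-4*27) = 0*(-108) = 0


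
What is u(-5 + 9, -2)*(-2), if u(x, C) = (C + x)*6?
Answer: -24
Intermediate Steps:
u(x, C) = 6*C + 6*x
u(-5 + 9, -2)*(-2) = (6*(-2) + 6*(-5 + 9))*(-2) = (-12 + 6*4)*(-2) = (-12 + 24)*(-2) = 12*(-2) = -24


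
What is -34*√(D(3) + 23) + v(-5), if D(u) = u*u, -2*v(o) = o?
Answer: 5/2 - 136*√2 ≈ -189.83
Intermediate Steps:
v(o) = -o/2
D(u) = u²
-34*√(D(3) + 23) + v(-5) = -34*√(3² + 23) - ½*(-5) = -34*√(9 + 23) + 5/2 = -136*√2 + 5/2 = 5/2 - 136*√2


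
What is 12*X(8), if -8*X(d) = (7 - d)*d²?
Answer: 96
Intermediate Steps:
X(d) = -d²*(7 - d)/8 (X(d) = -(7 - d)*d²/8 = -d²*(7 - d)/8)
12*X(8) = 12*((⅛)*8²*(-7 + 8)) = 12*((⅛)*64*1) = 12*8 = 96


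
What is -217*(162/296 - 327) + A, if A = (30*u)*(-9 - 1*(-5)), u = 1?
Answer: 10466595/148 ≈ 70720.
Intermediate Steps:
A = -120 (A = (30*1)*(-9 - 1*(-5)) = 30*(-9 + 5) = 30*(-4) = -120)
-217*(162/296 - 327) + A = -217*(162/296 - 327) - 120 = -217*(162*(1/296) - 327) - 120 = -217*(81/148 - 327) - 120 = -217*(-48315/148) - 120 = 10484355/148 - 120 = 10466595/148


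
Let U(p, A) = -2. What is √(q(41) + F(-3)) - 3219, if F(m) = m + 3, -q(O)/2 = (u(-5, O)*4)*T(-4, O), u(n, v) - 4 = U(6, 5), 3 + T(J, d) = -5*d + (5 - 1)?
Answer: -3219 + 8*√51 ≈ -3161.9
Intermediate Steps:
T(J, d) = 1 - 5*d (T(J, d) = -3 + (-5*d + (5 - 1)) = -3 + (-5*d + 4) = -3 + (4 - 5*d) = 1 - 5*d)
u(n, v) = 2 (u(n, v) = 4 - 2 = 2)
q(O) = -16 + 80*O (q(O) = -2*2*4*(1 - 5*O) = -16*(1 - 5*O) = -2*(8 - 40*O) = -16 + 80*O)
F(m) = 3 + m
√(q(41) + F(-3)) - 3219 = √((-16 + 80*41) + (3 - 3)) - 3219 = √((-16 + 3280) + 0) - 3219 = √(3264 + 0) - 3219 = √3264 - 3219 = 8*√51 - 3219 = -3219 + 8*√51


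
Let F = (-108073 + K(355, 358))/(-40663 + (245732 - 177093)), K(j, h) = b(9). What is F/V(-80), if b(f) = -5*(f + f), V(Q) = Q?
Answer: 108163/2238080 ≈ 0.048328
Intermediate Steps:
b(f) = -10*f
K(j, h) = -90 (K(j, h) = -10*9 = -90)
F = -108163/27976 (F = (-108073 - 90)/(-40663 + (245732 - 177093)) = -108163/(-40663 + 68639) = -108163/27976 ≈ -3.8663)
F/V(-80) = -108163/27976/(-80) = -108163/27976*(-1/80) = 108163/2238080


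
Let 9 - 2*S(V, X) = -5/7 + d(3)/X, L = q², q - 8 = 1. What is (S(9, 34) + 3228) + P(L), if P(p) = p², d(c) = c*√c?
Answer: 68557/7 - 3*√3/68 ≈ 9793.8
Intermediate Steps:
q = 9 (q = 8 + 1 = 9)
d(c) = c^(3/2)
L = 81 (L = 9² = 81)
S(V, X) = 34/7 - 3*√3/(2*X) (S(V, X) = 9/2 - (-5/7 + 3^(3/2)/X)/2 = 9/2 - (-5*⅐ + (3*√3)/X)/2 = 9/2 - (-5/7 + 3*√3/X)/2 = 9/2 + (5/14 - 3*√3/(2*X)) = 34/7 - 3*√3/(2*X))
(S(9, 34) + 3228) + P(L) = ((1/14)*(-21*√3 + 68*34)/34 + 3228) + 81² = ((1/14)*(1/34)*(-21*√3 + 2312) + 3228) + 6561 = ((1/14)*(1/34)*(2312 - 21*√3) + 3228) + 6561 = ((34/7 - 3*√3/68) + 3228) + 6561 = (22630/7 - 3*√3/68) + 6561 = 68557/7 - 3*√3/68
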